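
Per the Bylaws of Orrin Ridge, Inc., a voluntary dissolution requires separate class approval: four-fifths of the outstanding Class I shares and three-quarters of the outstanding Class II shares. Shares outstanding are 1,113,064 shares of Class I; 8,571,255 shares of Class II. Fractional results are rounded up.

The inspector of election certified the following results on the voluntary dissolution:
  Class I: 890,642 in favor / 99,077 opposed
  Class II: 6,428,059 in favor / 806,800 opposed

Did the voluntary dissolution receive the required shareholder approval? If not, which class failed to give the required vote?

Class I: 4/5 of 1113064 = 890451.20, rounded up to 890452; 890,452 required, 890,642 in favor — approved.
Class II: 3/4 of 8571255 = 6428441.25, rounded up to 6428442; 6,428,442 required, 6,428,059 in favor — not approved.

Not approved — the Class II shares did not give the required vote.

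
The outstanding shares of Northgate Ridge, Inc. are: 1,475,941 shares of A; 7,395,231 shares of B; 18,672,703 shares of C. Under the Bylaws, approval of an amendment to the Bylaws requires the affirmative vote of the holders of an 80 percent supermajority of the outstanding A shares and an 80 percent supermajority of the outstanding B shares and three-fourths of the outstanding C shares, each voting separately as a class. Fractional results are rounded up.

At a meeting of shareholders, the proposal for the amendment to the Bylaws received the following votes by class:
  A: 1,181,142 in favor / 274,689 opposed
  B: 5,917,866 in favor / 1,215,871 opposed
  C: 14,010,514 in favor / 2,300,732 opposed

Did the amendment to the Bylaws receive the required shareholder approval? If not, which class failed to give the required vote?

A: 4/5 of 1475941 = 1180752.80, rounded up to 1180753; 1,180,753 required, 1,181,142 in favor — approved.
B: 4/5 of 7395231 = 5916184.80, rounded up to 5916185; 5,916,185 required, 5,917,866 in favor — approved.
C: 3/4 of 18672703 = 14004527.25, rounded up to 14004528; 14,004,528 required, 14,010,514 in favor — approved.

Approved — every class gave the required vote.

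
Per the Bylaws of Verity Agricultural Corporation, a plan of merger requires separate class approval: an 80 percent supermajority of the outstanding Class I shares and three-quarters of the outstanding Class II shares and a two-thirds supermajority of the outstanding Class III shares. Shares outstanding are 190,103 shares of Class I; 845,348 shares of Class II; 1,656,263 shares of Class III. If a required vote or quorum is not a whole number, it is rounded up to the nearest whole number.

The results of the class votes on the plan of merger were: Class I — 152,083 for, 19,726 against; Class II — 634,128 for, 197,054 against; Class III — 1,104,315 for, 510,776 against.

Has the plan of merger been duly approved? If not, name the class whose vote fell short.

Approved — every class gave the required vote.

Class I: 4/5 of 190103 = 152082.40, rounded up to 152083; 152,083 required, 152,083 in favor — approved.
Class II: 3/4 of 845348 = 634011; 634,011 required, 634,128 in favor — approved.
Class III: 2/3 of 1656263 = 1104175.33, rounded up to 1104176; 1,104,176 required, 1,104,315 in favor — approved.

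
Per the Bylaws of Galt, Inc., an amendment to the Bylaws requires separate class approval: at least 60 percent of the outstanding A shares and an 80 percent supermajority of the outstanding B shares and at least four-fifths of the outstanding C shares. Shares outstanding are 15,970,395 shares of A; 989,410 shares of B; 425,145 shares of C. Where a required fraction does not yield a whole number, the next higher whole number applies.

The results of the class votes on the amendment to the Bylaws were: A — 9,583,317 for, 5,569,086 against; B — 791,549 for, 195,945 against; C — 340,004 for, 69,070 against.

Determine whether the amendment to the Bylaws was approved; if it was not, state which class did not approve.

A: 3/5 of 15970395 = 9582237; 9,582,237 required, 9,583,317 in favor — approved.
B: 4/5 of 989410 = 791528; 791,528 required, 791,549 in favor — approved.
C: 4/5 of 425145 = 340116; 340,116 required, 340,004 in favor — not approved.

Not approved — the C shares did not give the required vote.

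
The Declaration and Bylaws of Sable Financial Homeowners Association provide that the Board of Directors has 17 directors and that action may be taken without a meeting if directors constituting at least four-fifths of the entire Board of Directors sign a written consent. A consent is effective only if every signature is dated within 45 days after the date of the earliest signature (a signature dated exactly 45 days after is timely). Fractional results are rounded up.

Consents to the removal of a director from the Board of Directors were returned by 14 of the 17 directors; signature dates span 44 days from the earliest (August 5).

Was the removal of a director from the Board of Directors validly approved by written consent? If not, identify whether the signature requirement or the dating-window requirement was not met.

Effective — both the signature and dating-window requirements are satisfied.

Signatures required: at least four-fifths of 17 — 4/5 of 17 = 13.60, rounded up to 14, so 14 needed; 14 signed. Sufficient.
Dating window: the latest signature is 44 days after the earliest; the limit is 45 days. Within the window.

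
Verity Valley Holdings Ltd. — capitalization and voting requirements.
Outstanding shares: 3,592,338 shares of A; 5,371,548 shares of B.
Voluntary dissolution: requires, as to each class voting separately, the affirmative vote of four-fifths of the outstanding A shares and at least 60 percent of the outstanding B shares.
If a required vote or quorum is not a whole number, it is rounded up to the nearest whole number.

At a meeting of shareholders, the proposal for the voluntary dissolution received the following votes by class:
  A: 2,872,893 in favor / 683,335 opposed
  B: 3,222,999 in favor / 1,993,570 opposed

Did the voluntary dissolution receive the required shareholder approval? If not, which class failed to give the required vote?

A: 4/5 of 3592338 = 2873870.40, rounded up to 2873871; 2,873,871 required, 2,872,893 in favor — not approved.
B: 3/5 of 5371548 = 3222928.80, rounded up to 3222929; 3,222,929 required, 3,222,999 in favor — approved.

Not approved — the A shares did not give the required vote.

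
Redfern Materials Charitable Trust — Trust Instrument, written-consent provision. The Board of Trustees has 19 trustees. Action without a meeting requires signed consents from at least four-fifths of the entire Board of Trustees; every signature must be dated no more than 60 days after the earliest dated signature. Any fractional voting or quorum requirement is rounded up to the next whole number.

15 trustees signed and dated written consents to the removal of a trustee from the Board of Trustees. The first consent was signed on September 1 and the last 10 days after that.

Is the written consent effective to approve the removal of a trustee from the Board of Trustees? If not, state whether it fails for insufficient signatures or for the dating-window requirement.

Not effective — insufficient signatures.

Signatures required: at least four-fifths of 19 — 4/5 of 19 = 15.20, rounded up to 16, so 16 needed; 15 signed. Insufficient.
Dating window: the latest signature is 10 days after the earliest; the limit is 60 days. Within the window.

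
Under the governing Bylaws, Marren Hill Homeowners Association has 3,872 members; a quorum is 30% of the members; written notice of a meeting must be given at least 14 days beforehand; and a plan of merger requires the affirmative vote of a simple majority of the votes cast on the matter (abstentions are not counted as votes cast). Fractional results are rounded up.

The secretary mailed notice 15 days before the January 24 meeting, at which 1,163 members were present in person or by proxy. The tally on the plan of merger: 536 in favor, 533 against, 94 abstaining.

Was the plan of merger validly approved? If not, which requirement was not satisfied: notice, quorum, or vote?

Valid — all requirements satisfied.

Notice: 15 days given; 14 required. Satisfied.
Quorum: 30% of 3,872 = 1,161.60, rounded up to 1,162; 1,163 present. Satisfied.
Vote: requires a majority of the votes cast (1,163 − 94 abstaining = 1,069); a majority of 1069 is 535, so 535 needed; 536 in favor. Satisfied.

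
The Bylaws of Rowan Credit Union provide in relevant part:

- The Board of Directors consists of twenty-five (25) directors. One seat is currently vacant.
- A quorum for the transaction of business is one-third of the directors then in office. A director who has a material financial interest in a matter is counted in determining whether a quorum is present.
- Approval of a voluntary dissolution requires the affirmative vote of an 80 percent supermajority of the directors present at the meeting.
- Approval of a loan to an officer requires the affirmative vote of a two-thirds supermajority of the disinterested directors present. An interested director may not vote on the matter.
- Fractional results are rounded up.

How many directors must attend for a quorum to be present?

8

1/3 of 24 = 8.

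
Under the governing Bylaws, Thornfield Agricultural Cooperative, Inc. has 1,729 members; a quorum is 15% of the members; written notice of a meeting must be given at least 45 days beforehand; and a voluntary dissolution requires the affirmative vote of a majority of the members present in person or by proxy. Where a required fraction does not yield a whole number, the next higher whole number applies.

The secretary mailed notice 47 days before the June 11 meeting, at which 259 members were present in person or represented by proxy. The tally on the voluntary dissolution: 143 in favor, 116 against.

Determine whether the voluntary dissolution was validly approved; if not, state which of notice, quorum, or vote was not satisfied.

Invalid — quorum requirement not satisfied.

Notice: 47 days given; 45 required. Satisfied.
Quorum: 15% of 1,729 = 259.35, rounded up to 260; 259 present. Not satisfied.
Vote: requires a majority of those present (259); a majority of 259 is 130, so 130 needed; 143 in favor. Satisfied.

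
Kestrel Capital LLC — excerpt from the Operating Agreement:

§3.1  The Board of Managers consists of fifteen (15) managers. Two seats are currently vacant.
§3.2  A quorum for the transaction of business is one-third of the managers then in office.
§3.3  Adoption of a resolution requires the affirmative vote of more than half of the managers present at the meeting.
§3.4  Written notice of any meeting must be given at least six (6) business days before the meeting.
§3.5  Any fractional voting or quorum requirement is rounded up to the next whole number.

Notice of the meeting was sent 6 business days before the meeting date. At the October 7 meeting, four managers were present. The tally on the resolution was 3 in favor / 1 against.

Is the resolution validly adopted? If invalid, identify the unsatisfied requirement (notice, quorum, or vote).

Notice: 6 business days given; 6 required (6 ≥ 6). Satisfied.
Quorum: 4 present; quorum is 5. Not satisfied.
Vote: the resolution requires a majority of the managers present (4). A majority of 4 is 3, so 3 affirmative votes are needed; 3 voted in favor. Satisfied. (Moot — without a quorum no business can be validly transacted.)

Invalid — quorum requirement not satisfied.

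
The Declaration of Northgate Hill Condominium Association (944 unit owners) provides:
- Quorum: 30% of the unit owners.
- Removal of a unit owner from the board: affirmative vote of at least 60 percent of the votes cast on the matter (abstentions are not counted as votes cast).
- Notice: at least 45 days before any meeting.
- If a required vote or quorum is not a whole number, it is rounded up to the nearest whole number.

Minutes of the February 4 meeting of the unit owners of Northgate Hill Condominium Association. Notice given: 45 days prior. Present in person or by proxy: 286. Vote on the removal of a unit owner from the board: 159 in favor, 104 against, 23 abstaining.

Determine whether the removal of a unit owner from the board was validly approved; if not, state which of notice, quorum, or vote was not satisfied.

Notice: 45 days given; 45 required. Satisfied.
Quorum: 30% of 944 = 283.20, rounded up to 284; 286 present. Satisfied.
Vote: requires three-fifths of the votes cast (286 − 23 abstaining = 263); 3/5 of 263 = 157.80, rounded up to 158, so 158 needed; 159 in favor. Satisfied.

Valid — all requirements satisfied.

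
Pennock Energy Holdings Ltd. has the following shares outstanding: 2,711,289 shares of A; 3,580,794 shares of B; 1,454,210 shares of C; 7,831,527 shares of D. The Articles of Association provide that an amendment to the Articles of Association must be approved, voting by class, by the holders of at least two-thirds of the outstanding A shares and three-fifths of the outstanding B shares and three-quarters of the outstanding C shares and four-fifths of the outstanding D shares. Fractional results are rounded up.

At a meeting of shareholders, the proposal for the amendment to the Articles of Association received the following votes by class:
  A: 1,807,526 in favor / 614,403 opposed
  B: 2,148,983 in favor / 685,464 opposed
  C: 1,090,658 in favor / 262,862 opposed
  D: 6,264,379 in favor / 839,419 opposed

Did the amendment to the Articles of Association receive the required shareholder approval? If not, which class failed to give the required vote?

Not approved — the D shares did not give the required vote.

A: 2/3 of 2711289 = 1807526; 1,807,526 required, 1,807,526 in favor — approved.
B: 3/5 of 3580794 = 2148476.40, rounded up to 2148477; 2,148,477 required, 2,148,983 in favor — approved.
C: 3/4 of 1454210 = 1090657.50, rounded up to 1090658; 1,090,658 required, 1,090,658 in favor — approved.
D: 4/5 of 7831527 = 6265221.60, rounded up to 6265222; 6,265,222 required, 6,264,379 in favor — not approved.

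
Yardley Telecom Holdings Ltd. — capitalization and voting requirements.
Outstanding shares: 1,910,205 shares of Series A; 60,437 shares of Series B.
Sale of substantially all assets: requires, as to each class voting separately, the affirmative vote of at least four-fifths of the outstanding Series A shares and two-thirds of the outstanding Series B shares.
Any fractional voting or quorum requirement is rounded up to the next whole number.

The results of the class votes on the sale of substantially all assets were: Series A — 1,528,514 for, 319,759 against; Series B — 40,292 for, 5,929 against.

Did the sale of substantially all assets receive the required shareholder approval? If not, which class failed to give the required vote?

Approved — every class gave the required vote.

Series A: 4/5 of 1910205 = 1528164; 1,528,164 required, 1,528,514 in favor — approved.
Series B: 2/3 of 60437 = 40291.33, rounded up to 40292; 40,292 required, 40,292 in favor — approved.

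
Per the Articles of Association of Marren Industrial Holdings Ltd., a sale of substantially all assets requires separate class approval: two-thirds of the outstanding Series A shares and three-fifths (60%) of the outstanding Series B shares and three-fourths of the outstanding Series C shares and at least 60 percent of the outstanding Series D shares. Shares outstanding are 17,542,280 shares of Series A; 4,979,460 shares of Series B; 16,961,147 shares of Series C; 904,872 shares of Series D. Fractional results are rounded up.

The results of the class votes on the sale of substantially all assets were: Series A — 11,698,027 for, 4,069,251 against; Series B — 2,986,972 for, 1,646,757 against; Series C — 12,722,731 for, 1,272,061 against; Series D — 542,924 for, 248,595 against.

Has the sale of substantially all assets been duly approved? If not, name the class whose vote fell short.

Not approved — the Series B shares did not give the required vote.

Series A: 2/3 of 17542280 = 11694853.33, rounded up to 11694854; 11,694,854 required, 11,698,027 in favor — approved.
Series B: 3/5 of 4979460 = 2987676; 2,987,676 required, 2,986,972 in favor — not approved.
Series C: 3/4 of 16961147 = 12720860.25, rounded up to 12720861; 12,720,861 required, 12,722,731 in favor — approved.
Series D: 3/5 of 904872 = 542923.20, rounded up to 542924; 542,924 required, 542,924 in favor — approved.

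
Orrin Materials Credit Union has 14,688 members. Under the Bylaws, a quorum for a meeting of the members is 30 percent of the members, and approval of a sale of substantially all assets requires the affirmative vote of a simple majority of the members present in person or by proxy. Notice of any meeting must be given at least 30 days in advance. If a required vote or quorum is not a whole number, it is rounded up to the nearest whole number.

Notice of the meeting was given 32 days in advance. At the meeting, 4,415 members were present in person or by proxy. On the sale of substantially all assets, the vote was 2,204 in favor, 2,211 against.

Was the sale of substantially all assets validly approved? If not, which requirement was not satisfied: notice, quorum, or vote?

Notice: 32 days given; 30 required. Satisfied.
Quorum: 30% of 14,688 = 4,406.40, rounded up to 4,407; 4,415 present. Satisfied.
Vote: requires a majority of those present (4,415); a majority of 4415 is 2208, so 2,208 needed; 2,204 in favor. Not satisfied.

Invalid — vote requirement not satisfied.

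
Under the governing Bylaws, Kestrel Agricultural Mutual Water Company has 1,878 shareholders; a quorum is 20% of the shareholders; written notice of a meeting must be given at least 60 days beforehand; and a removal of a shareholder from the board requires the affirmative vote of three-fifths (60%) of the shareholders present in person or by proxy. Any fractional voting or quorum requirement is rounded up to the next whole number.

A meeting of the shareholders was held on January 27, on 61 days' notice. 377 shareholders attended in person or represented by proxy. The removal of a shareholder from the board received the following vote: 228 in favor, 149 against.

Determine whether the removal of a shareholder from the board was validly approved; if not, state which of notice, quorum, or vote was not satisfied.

Valid — all requirements satisfied.

Notice: 61 days given; 60 required. Satisfied.
Quorum: 20% of 1,878 = 375.60, rounded up to 376; 377 present. Satisfied.
Vote: requires three-fifths of those present (377); 3/5 of 377 = 226.20, rounded up to 227, so 227 needed; 228 in favor. Satisfied.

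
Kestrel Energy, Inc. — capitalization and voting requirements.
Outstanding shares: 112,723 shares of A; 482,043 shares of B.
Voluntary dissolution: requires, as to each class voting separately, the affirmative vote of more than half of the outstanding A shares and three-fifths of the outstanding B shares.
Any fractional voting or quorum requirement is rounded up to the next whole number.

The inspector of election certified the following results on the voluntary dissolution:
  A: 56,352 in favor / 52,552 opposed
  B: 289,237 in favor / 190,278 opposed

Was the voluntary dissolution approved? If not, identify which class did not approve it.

A: a majority of 112723 is 56362; 56,362 required, 56,352 in favor — not approved.
B: 3/5 of 482043 = 289225.80, rounded up to 289226; 289,226 required, 289,237 in favor — approved.

Not approved — the A shares did not give the required vote.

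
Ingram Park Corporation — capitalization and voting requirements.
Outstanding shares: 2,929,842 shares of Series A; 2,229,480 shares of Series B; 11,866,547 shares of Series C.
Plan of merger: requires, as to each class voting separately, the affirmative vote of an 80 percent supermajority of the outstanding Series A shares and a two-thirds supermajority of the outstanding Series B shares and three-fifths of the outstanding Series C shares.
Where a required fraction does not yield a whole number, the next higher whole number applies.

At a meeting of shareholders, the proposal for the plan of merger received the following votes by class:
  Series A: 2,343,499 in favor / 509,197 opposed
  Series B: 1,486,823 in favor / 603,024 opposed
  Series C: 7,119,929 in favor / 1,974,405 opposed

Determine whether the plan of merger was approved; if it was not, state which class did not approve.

Series A: 4/5 of 2929842 = 2343873.60, rounded up to 2343874; 2,343,874 required, 2,343,499 in favor — not approved.
Series B: 2/3 of 2229480 = 1486320; 1,486,320 required, 1,486,823 in favor — approved.
Series C: 3/5 of 11866547 = 7119928.20, rounded up to 7119929; 7,119,929 required, 7,119,929 in favor — approved.

Not approved — the Series A shares did not give the required vote.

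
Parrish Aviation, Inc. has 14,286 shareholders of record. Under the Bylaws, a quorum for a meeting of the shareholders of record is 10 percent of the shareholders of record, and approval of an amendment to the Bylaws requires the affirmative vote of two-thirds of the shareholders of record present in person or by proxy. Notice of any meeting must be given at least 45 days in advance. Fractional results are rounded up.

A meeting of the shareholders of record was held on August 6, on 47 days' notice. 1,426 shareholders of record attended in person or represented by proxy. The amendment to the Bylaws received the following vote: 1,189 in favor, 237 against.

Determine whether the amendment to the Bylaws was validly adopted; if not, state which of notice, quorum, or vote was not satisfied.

Invalid — quorum requirement not satisfied.

Notice: 47 days given; 45 required. Satisfied.
Quorum: 10% of 14,286 = 1,428.60, rounded up to 1,429; 1,426 present. Not satisfied.
Vote: requires two-thirds of those present (1,426); 2/3 of 1426 = 950.67, rounded up to 951, so 951 needed; 1,189 in favor. Satisfied.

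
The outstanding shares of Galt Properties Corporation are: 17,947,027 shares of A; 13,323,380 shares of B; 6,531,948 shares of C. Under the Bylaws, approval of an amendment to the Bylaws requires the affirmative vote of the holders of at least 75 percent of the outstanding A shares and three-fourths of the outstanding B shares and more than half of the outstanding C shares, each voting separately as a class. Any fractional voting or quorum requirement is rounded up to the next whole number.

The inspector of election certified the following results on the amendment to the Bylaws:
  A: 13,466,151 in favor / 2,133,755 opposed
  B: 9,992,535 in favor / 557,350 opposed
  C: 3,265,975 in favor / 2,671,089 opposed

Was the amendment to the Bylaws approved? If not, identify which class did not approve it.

A: 3/4 of 17947027 = 13460270.25, rounded up to 13460271; 13,460,271 required, 13,466,151 in favor — approved.
B: 3/4 of 13323380 = 9992535; 9,992,535 required, 9,992,535 in favor — approved.
C: a majority of 6531948 is 3265975; 3,265,975 required, 3,265,975 in favor — approved.

Approved — every class gave the required vote.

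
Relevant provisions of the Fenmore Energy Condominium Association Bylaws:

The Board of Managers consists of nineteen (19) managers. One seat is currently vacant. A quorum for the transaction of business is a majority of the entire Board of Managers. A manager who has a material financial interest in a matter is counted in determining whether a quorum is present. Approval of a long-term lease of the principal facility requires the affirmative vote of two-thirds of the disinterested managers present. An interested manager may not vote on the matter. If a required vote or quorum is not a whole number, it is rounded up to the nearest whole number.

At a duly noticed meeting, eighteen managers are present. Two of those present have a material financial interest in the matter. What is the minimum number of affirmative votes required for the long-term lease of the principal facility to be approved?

The long-term lease of the principal facility requires two-thirds of the disinterested managers present (18 − 2 = 16).
2/3 of 16 = 10.67, rounded up to 11.

11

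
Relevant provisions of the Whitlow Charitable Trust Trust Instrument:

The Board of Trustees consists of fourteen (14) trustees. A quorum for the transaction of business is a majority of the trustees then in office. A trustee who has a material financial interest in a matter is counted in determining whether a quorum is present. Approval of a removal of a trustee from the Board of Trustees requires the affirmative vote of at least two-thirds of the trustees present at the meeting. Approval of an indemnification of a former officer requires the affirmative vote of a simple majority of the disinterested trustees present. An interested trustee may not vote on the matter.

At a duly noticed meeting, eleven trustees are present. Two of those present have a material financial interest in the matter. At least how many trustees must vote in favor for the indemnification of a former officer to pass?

5

The indemnification of a former officer requires a majority of the disinterested trustees present (11 − 2 = 9).
A majority of 9 is 5.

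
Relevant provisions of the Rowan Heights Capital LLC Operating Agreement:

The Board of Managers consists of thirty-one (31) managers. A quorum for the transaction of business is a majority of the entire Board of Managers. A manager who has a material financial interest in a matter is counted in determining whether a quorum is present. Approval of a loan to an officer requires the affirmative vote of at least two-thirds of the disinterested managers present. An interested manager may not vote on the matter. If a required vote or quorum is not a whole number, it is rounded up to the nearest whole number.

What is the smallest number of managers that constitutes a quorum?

A majority of 31 is 16.

16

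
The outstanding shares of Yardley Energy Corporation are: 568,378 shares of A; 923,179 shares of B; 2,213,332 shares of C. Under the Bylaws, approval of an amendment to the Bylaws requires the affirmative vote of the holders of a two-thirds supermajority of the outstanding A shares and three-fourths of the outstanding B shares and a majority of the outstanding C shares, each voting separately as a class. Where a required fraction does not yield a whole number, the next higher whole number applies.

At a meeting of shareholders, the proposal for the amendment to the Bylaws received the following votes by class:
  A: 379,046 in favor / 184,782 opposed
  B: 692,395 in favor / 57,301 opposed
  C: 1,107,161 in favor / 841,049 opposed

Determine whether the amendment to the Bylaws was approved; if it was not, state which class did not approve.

A: 2/3 of 568378 = 378918.67, rounded up to 378919; 378,919 required, 379,046 in favor — approved.
B: 3/4 of 923179 = 692384.25, rounded up to 692385; 692,385 required, 692,395 in favor — approved.
C: a majority of 2213332 is 1106667; 1,106,667 required, 1,107,161 in favor — approved.

Approved — every class gave the required vote.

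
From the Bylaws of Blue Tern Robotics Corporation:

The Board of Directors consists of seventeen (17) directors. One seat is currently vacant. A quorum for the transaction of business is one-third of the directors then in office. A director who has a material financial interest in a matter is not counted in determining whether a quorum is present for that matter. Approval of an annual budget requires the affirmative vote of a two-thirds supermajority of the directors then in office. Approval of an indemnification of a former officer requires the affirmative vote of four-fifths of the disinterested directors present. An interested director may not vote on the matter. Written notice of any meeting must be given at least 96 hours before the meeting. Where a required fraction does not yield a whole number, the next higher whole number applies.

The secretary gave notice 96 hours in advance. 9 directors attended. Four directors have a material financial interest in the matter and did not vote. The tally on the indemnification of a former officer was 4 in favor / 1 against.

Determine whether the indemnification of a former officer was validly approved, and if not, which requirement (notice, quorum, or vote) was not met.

Invalid — quorum requirement not satisfied.

Notice: 96 hours given; 96 required (96 ≥ 96). Satisfied.
Quorum: 9 present, but the 4 interested directors do not count, leaving 5. Quorum is 6. Not satisfied.
Vote: the indemnification of a former officer requires four-fifths of the disinterested directors present (9 − 4 = 5). 4/5 of 5 = 4, so 4 affirmative votes are needed; 4 voted in favor. Satisfied. (Moot — without a quorum no business can be validly transacted.)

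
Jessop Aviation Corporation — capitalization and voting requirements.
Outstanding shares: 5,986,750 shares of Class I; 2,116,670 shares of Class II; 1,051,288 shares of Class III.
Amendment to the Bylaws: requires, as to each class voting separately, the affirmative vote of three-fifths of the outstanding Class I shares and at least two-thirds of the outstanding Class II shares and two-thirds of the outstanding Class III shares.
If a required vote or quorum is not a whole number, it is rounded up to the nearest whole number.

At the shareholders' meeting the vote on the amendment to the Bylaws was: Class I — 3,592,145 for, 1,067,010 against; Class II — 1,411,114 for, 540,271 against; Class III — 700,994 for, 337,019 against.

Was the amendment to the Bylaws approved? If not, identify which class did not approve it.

Approved — every class gave the required vote.

Class I: 3/5 of 5986750 = 3592050; 3,592,050 required, 3,592,145 in favor — approved.
Class II: 2/3 of 2116670 = 1411113.33, rounded up to 1411114; 1,411,114 required, 1,411,114 in favor — approved.
Class III: 2/3 of 1051288 = 700858.67, rounded up to 700859; 700,859 required, 700,994 in favor — approved.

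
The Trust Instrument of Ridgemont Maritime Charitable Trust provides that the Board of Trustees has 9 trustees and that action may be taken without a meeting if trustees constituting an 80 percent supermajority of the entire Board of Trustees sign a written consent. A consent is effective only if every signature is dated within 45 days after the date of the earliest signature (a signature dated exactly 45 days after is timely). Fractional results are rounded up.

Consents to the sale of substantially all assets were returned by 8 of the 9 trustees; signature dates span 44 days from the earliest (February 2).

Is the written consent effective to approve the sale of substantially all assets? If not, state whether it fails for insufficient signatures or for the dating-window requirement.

Effective — both the signature and dating-window requirements are satisfied.

Signatures required: an 80 percent supermajority of 9 — 4/5 of 9 = 7.20, rounded up to 8, so 8 needed; 8 signed. Sufficient.
Dating window: the latest signature is 44 days after the earliest; the limit is 45 days. Within the window.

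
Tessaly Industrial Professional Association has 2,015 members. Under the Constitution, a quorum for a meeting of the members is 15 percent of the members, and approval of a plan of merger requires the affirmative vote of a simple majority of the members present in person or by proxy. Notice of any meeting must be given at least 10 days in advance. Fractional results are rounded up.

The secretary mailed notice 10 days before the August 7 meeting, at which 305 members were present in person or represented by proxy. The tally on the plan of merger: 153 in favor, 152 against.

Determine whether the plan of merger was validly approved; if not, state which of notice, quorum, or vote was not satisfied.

Notice: 10 days given; 10 required. Satisfied.
Quorum: 15% of 2,015 = 302.25, rounded up to 303; 305 present. Satisfied.
Vote: requires a majority of those present (305); a majority of 305 is 153, so 153 needed; 153 in favor. Satisfied.

Valid — all requirements satisfied.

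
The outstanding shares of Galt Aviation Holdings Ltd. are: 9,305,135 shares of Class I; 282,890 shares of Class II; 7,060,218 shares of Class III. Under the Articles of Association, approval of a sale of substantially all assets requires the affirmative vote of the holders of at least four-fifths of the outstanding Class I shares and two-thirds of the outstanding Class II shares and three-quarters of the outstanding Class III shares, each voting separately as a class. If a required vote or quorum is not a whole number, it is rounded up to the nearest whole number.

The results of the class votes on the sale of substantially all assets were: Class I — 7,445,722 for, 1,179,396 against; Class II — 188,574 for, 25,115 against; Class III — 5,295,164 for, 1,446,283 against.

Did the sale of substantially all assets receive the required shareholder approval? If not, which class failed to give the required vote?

Not approved — the Class II shares did not give the required vote.

Class I: 4/5 of 9305135 = 7444108; 7,444,108 required, 7,445,722 in favor — approved.
Class II: 2/3 of 282890 = 188593.33, rounded up to 188594; 188,594 required, 188,574 in favor — not approved.
Class III: 3/4 of 7060218 = 5295163.50, rounded up to 5295164; 5,295,164 required, 5,295,164 in favor — approved.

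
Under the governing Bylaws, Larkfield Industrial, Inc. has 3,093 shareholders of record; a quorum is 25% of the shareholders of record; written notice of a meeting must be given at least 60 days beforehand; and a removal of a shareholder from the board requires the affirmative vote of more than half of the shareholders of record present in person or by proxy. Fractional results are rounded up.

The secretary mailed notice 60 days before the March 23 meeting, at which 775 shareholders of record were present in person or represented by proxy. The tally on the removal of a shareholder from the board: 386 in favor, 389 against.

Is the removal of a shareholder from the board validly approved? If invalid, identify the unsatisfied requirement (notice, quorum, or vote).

Notice: 60 days given; 60 required. Satisfied.
Quorum: 25% of 3,093 = 773.25, rounded up to 774; 775 present. Satisfied.
Vote: requires a majority of those present (775); a majority of 775 is 388, so 388 needed; 386 in favor. Not satisfied.

Invalid — vote requirement not satisfied.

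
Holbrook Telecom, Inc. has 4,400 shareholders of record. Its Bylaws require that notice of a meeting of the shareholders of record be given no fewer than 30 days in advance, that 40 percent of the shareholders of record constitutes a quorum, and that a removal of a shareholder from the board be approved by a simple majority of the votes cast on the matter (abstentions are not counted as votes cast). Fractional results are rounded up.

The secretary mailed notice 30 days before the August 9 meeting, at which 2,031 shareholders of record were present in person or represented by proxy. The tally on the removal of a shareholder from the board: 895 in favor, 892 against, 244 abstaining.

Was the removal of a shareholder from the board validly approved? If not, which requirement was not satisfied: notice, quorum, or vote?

Notice: 30 days given; 30 required. Satisfied.
Quorum: 40% of 4,400 = 1,760; 2,031 present. Satisfied.
Vote: requires a majority of the votes cast (2,031 − 244 abstaining = 1,787); a majority of 1787 is 894, so 894 needed; 895 in favor. Satisfied.

Valid — all requirements satisfied.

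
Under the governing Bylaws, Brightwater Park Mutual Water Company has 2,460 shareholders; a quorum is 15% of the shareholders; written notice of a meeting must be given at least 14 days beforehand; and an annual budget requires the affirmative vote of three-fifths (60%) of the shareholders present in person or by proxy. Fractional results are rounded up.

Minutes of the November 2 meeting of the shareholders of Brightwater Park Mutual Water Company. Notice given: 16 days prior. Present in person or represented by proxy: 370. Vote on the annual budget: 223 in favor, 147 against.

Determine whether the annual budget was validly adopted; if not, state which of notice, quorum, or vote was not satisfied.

Valid — all requirements satisfied.

Notice: 16 days given; 14 required. Satisfied.
Quorum: 15% of 2,460 = 369; 370 present. Satisfied.
Vote: requires three-fifths of those present (370); 3/5 of 370 = 222, so 222 needed; 223 in favor. Satisfied.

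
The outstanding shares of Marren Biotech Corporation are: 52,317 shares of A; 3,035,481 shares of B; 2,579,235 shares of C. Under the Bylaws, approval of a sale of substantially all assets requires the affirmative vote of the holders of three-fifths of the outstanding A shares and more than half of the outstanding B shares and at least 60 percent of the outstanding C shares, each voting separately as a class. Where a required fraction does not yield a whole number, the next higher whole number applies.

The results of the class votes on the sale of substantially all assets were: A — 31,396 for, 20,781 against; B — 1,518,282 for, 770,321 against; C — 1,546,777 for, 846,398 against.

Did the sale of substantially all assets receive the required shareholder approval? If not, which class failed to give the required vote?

A: 3/5 of 52317 = 31390.20, rounded up to 31391; 31,391 required, 31,396 in favor — approved.
B: a majority of 3035481 is 1517741; 1,517,741 required, 1,518,282 in favor — approved.
C: 3/5 of 2579235 = 1547541; 1,547,541 required, 1,546,777 in favor — not approved.

Not approved — the C shares did not give the required vote.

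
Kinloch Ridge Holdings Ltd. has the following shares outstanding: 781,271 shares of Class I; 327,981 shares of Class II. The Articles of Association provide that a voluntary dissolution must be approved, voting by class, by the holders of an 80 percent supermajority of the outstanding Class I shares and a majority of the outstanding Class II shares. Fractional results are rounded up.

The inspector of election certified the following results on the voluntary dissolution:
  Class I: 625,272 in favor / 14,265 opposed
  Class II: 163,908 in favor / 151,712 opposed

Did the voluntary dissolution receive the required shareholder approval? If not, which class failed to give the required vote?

Class I: 4/5 of 781271 = 625016.80, rounded up to 625017; 625,017 required, 625,272 in favor — approved.
Class II: a majority of 327981 is 163991; 163,991 required, 163,908 in favor — not approved.

Not approved — the Class II shares did not give the required vote.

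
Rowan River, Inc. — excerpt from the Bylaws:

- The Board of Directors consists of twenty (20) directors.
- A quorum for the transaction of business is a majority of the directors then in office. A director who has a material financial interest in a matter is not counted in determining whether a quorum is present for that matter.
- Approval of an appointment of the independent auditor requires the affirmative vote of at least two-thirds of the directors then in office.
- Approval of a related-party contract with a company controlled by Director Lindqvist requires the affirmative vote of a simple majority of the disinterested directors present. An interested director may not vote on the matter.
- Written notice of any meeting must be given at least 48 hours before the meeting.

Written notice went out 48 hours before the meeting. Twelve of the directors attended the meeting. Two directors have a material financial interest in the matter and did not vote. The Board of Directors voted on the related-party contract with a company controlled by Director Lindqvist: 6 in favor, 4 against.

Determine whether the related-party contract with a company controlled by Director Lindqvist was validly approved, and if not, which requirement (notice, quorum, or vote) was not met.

Notice: 48 hours given; 48 required (48 ≥ 48). Satisfied.
Quorum: 12 present, but the 2 interested directors do not count, leaving 10. Quorum is 11. Not satisfied.
Vote: the related-party contract with a company controlled by Director Lindqvist requires a majority of the disinterested directors present (12 − 2 = 10). A majority of 10 is 6, so 6 affirmative votes are needed; 6 voted in favor. Satisfied. (Moot — without a quorum no business can be validly transacted.)

Invalid — quorum requirement not satisfied.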